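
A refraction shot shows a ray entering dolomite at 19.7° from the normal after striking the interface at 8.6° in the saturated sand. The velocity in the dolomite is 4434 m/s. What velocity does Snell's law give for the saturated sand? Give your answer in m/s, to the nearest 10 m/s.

sin 8.6° = 0.1495; sin 19.7° = 0.3371.
V₁ = V₂·(sin θ₁/sin θ₂) = 4434·(0.1495/0.3371) = 1966.92 m/s.

1970 m/s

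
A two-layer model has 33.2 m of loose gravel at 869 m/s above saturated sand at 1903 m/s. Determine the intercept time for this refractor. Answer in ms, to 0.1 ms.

68.0 ms

θ_c = arcsin(V₁/V₂) = arcsin(869/1903) = 27.17°; cos θ_c = 0.8896.
tᵢ = 2h·cos θ_c / V₁ = 2·33.2·0.8896 / 869 = 0.06798 s.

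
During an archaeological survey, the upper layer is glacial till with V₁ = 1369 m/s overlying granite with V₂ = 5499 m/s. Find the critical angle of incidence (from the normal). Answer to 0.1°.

14.4°

Critical incidence: sin θ_c = V₁/V₂ = 1369/5499 = 0.2490.
θ_c = arcsin 0.2490 = 14.42°.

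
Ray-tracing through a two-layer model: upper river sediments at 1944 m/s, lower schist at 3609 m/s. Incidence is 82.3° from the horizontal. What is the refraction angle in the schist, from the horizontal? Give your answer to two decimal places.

75.60°

Angle from the normal: 90° − 82.3° = 7.7°.
Snell's law: sin θ₂ = (V₂/V₁)·sin θ₁ = (3609/1944)·sin 7.7° = 0.2487.
θ₂ = sin⁻¹(0.2487) = 14.40° (from vertical).
From the interface: 90° − 14.40° = 75.60°.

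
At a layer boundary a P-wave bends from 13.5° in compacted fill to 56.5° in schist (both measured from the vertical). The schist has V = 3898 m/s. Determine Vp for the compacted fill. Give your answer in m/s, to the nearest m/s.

1091 m/s

sin 13.5° = 0.2334; sin 56.5° = 0.8339.
V₁ = V₂·(sin θ₁/sin θ₂) = 3898·(0.2334/0.8339) = 1091.24 m/s.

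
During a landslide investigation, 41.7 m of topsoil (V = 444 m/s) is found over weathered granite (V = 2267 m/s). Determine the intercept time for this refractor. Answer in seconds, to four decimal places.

θ_c = arcsin(V₁/V₂) = arcsin(444/2267) = 11.29°; cos θ_c = 0.9806.
tᵢ = 2h·cos θ_c / V₁ = 2·41.7·0.9806 / 444 = 0.18420 s.

0.1842 s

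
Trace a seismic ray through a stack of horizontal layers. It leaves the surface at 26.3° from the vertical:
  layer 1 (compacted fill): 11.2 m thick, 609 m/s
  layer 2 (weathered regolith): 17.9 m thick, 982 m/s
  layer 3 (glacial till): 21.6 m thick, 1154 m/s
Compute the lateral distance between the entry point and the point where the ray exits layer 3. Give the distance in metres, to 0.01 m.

Ray parameter p = sin 26.3° / 609 m/s = 7.2754e-04 s/m.
Layer 1: θ = 26.30°; offset = 11.2·tan 26.30° = 5.5354 m.
Layer 2: sin θ = p·982 = 0.7144 → θ = 45.60°; offset = 17.9·tan 45.60° = 18.2773 m.
Layer 3: sin θ = p·1154 = 0.8396 → θ = 57.10°; offset = 21.6·tan 57.10° = 33.3831 m.
Summing the layer offsets gives 57.1959 m.

57.20 m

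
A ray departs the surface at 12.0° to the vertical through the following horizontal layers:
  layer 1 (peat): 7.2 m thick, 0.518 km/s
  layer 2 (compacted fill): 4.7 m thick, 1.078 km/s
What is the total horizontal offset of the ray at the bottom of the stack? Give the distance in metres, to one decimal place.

3.8 m

p = sin θ₁/V₁ = sin 12.0°/0.518 = 4.0137e-01 s/km is conserved through the stack.
Layer 1: θ = 12.00°; offset = 7.2·tan 12.00° = 1.530 m.
Layer 2: sin θ = p·1.078 = 0.4327 → θ = 25.64°; offset = 4.7·tan 25.64° = 2.256 m.
Total horizontal offset = 3.786 m.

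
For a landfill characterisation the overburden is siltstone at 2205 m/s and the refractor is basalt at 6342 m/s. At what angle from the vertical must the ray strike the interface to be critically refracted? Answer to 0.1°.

At critical incidence the refracted ray runs along the interface (θ₂ = 90°), so sin θ_c = V₁/V₂.
θ_c = arcsin(2205/6342) = arcsin 0.3477 = 20.35°.

20.3°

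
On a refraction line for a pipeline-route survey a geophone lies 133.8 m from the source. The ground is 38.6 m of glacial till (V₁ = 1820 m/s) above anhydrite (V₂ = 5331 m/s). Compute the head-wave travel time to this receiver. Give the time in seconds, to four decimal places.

0.0650 s

θ_c = arcsin(V₁/V₂) = arcsin(1820/5331) = 19.96°, cos θ_c = 0.9399.
Intercept time tᵢ = 2h cos θ_c / V₁ = 2·38.6·0.9399/1820 = 0.03987 s.
t = x/V₂ + tᵢ = 133.8/5331 + 0.03987 = 0.06497 s.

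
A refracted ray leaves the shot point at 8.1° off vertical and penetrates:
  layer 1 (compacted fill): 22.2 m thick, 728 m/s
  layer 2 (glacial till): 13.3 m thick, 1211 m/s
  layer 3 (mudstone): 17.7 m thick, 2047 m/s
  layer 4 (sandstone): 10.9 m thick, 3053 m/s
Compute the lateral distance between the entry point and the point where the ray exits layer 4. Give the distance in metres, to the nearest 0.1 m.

Apply Snell's law at each interface; in layer i the horizontal offset is hᵢ·tan θᵢ.
Layer 1: θ = 8.10°; offset = 22.2·tan 8.10° = 3.160 m.
Layer 2: sin θ = 1211·sin 8.1°/728 = 0.2344, θ = 13.56°; offset = 13.3·tan 13.56° = 3.207 m.
Layer 3: sin θ = 2047·sin 8.1°/728 = 0.3962, θ = 23.34°; offset = 17.7·tan 23.34° = 7.638 m.
Layer 4: sin θ = 3053·sin 8.1°/728 = 0.5909, θ = 36.22°; offset = 10.9·tan 36.22° = 7.984 m.
Σ offsets = 21.987 m.

22.0 m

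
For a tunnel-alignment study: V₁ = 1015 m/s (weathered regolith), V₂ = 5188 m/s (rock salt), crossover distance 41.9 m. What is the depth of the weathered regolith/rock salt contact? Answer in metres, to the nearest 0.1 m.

x_cross = 2h·√((V₂+V₁)/(V₂−V₁)) → h = x_cross / (2·√((V₂+V₁)/(V₂−V₁))).
√((V₂+V₁)/(V₂−V₁)) = √((5188+1015)/(5188−1015)) = 1.2192.
h = 41.9 / (2·1.2192) = 17.18 m.

17.2 m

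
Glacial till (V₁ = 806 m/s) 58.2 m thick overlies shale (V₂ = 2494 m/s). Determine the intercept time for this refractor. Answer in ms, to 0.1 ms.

136.7 ms

tᵢ = 2h·√(V₂²−V₁²)/(V₁V₂).
√(V₂²−V₁²) = √(2494²−806²) = 2360.2 m/s.
tᵢ = 2·58.2·2360.2/(806·2494) = 0.13667 s.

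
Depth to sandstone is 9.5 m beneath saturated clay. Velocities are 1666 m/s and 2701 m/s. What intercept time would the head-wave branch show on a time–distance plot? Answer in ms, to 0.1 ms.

9.0 ms

θ_c = arcsin(V₁/V₂) = arcsin(1666/2701) = 38.08°; cos θ_c = 0.7871.
tᵢ = 2h·cos θ_c / V₁ = 2·9.5·0.7871 / 1666 = 0.00898 s.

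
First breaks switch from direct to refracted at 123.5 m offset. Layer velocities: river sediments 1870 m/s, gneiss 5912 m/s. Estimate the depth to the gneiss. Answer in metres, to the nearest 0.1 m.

44.5 m

x_cross = 2h·√((V₂+V₁)/(V₂−V₁)) → h = x_cross / (2·√((V₂+V₁)/(V₂−V₁))).
√((V₂+V₁)/(V₂−V₁)) = √((5912+1870)/(5912−1870)) = 1.3875.
h = 123.5 / (2·1.3875) = 44.50 m.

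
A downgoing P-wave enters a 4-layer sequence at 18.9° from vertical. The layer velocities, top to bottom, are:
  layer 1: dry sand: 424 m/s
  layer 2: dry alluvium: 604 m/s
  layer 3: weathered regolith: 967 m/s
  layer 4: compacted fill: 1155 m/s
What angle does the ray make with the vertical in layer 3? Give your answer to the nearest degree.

48°

Ray parameter p = sin 18.9° / 424 = 7.6396e-04 s/m.
sin θ_3 = p·V_3 = 7.6396e-04 × 967 = 0.7387.
θ_3 = 47.62° from the vertical.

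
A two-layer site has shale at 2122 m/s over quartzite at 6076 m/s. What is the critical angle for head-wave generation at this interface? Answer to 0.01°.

20.44°

Critical incidence: sin θ_c = V₁/V₂ = 2122/6076 = 0.3492.
θ_c = arcsin 0.3492 = 20.44°.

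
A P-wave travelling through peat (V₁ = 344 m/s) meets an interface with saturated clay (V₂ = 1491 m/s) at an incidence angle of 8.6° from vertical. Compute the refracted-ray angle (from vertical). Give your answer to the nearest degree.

40°

sin θ₁/V₁ = sin θ₂/V₂ ⇒ sin θ₂ = 1491·sin 8.6°/344 = 1491·0.1495/344 = 0.6481.
θ₂ = sin⁻¹(0.6481) = 40.40° (from vertical).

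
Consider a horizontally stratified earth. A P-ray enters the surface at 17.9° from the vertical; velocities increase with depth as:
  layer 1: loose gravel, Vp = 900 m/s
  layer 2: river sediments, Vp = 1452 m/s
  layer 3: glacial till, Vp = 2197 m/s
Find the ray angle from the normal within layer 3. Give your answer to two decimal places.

Ray parameter p = sin 17.9° / 900 = 3.4151e-04 s/m.
sin θ_3 = p·V_3 = 3.4151e-04 × 2197 = 0.7503.
θ_3 = arcsin 0.7503 = 48.62°.

48.62°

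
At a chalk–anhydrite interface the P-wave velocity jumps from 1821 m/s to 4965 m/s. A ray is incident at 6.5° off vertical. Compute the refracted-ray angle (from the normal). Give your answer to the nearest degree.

18°

Snell's law: sin θ₂ = (V₂/V₁)·sin θ₁ = (4965/1821)·sin 6.5° = 0.3087.
θ₂ = arcsin 0.3087 = 17.98° from the normal.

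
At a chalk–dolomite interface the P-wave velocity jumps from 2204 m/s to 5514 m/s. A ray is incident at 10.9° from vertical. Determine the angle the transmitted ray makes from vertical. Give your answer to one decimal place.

28.2°

Snell's law: sin θ₂ = (V₂/V₁)·sin θ₁ = (5514/2204)·sin 10.9° = 0.4731.
θ₂ = sin⁻¹(0.4731) = 28.23° (from vertical).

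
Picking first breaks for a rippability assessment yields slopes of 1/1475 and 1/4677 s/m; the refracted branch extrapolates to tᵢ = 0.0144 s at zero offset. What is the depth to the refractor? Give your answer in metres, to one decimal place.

h = tᵢ·V₁·V₂ / (2·√(V₂²−V₁²)).
√(V₂²−V₁²) = √(4677² − 1475²) = 4438.3 m/s.
h = 0.0144 s × 1475 × 4677 / (2 × 4438.3) = 11.19 m.

11.2 m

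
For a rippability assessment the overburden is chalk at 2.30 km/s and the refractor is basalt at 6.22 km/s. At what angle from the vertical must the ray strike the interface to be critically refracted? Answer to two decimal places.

Critical incidence: sin θ_c = V₁/V₂ = 2.30/6.22 = 0.3698.
θ_c = arcsin 0.3698 = 21.70°.

21.70°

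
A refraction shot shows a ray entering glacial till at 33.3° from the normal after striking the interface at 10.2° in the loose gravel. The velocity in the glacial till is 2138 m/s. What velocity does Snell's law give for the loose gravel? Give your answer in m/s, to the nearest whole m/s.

sin 10.2° = 0.1771; sin 33.3° = 0.5490.
V₁ = V₂·(sin θ₁/sin θ₂) = 2138·(0.1771/0.5490) = 689.60 m/s.

690 m/s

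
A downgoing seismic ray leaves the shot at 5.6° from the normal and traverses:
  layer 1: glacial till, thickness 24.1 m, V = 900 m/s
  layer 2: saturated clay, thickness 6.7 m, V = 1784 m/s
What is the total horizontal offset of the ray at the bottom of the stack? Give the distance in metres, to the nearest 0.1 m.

Apply Snell's law at each interface; in layer i the horizontal offset is hᵢ·tan θᵢ.
Layer 1: θ = 5.60°; offset = 24.1·tan 5.60° = 2.363 m.
Layer 2: sin θ = 1784·sin 5.6°/900 = 0.1934, θ = 11.15°; offset = 6.7·tan 11.15° = 1.321 m.
Σ offsets = 3.684 m.

3.7 m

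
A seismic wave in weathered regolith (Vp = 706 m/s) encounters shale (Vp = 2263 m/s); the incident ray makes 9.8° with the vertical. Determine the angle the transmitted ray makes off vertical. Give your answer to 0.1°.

33.1°

sin θ₁/V₁ = sin θ₂/V₂ ⇒ sin θ₂ = 2263·sin 9.8°/706 = 2263·0.1702/706 = 0.5456.
θ₂ = sin⁻¹(0.5456) = 33.06° (from vertical).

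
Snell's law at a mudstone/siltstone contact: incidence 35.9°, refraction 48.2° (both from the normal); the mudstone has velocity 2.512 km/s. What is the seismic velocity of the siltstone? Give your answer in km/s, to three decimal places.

3.194 km/s

Snell's law: sin 35.9°/V₁ = sin 48.2°/V₂.
V₂ = V₁·sin 48.2°/sin 35.9° = 2.512 × 1.2713 = 3.194 km/s.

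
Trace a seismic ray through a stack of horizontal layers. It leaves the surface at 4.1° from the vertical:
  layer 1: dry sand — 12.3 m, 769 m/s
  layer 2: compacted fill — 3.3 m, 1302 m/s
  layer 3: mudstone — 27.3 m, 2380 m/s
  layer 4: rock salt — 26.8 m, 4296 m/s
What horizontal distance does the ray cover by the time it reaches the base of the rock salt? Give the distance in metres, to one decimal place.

Apply Snell's law at each interface; in layer i the horizontal offset is hᵢ·tan θᵢ.
Layer 1: θ = 4.10°; offset = 12.3·tan 4.10° = 0.882 m.
Layer 2: sin θ = 1302·sin 4.1°/769 = 0.1211, θ = 6.95°; offset = 3.3·tan 6.95° = 0.402 m.
Layer 3: sin θ = 2380·sin 4.1°/769 = 0.2213, θ = 12.78°; offset = 27.3·tan 12.78° = 6.194 m.
Layer 4: sin θ = 4296·sin 4.1°/769 = 0.3994, θ = 23.54°; offset = 26.8·tan 23.54° = 11.676 m.
Σ offsets = 19.155 m.

19.2 m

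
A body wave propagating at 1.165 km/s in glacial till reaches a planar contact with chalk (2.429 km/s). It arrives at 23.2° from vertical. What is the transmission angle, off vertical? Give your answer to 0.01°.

55.22°

Snell's law: sin θ₂ = (V₂/V₁)·sin θ₁ = (2.429/1.165)·sin 23.2° = 0.8214.
θ₂ = arcsin 0.8214 = 55.22° from the normal.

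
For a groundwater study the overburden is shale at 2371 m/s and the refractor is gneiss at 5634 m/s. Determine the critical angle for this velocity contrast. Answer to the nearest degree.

At critical incidence the refracted ray runs along the interface (θ₂ = 90°), so sin θ_c = V₁/V₂.
θ_c = arcsin(2371/5634) = arcsin 0.4208 = 24.89°.

25°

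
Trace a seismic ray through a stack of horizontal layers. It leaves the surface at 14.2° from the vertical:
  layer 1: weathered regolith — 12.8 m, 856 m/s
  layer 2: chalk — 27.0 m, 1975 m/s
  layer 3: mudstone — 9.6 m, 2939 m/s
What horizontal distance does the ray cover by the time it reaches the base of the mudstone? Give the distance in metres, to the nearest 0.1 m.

36.8 m

p = sin θ₁/V₁ = sin 14.2°/856 = 2.8657e-04 s/m is conserved through the stack.
Layer 1: θ = 14.20°; offset = 12.8·tan 14.20° = 3.239 m.
Layer 2: sin θ = p·1975 = 0.5660 → θ = 34.47°; offset = 27.0·tan 34.47° = 18.536 m.
Layer 3: sin θ = p·2939 = 0.8422 → θ = 57.38°; offset = 9.6·tan 57.38° = 14.998 m.
Σ offsets = 36.773 m.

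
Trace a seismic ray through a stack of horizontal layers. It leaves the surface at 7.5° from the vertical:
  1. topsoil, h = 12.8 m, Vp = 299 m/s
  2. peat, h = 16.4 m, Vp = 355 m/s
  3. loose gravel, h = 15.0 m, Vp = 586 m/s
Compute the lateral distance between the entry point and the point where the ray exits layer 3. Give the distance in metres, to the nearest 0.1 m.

8.2 m

Ray parameter p = sin 7.5° / 299 m/s = 4.3654e-04 s/m.
Layer 1: θ = 7.50°; offset = 12.8·tan 7.50° = 1.685 m.
Layer 2: sin θ = p·355 = 0.1550 → θ = 8.92°; offset = 16.4·tan 8.92° = 2.573 m.
Layer 3: sin θ = p·586 = 0.2558 → θ = 14.82°; offset = 15.0·tan 14.82° = 3.969 m.
Total horizontal offset = 8.227 m.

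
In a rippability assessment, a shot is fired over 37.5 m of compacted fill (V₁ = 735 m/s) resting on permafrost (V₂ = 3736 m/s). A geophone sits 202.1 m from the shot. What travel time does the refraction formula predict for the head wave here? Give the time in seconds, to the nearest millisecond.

θ_c = arcsin(V₁/V₂) = arcsin(735/3736) = 11.35°, cos θ_c = 0.9805.
Intercept time tᵢ = 2h cos θ_c / V₁ = 2·37.5·0.9805/735 = 0.10005 s.
t = x/V₂ + tᵢ = 202.1/3736 + 0.10005 = 0.15414 s.

0.154 s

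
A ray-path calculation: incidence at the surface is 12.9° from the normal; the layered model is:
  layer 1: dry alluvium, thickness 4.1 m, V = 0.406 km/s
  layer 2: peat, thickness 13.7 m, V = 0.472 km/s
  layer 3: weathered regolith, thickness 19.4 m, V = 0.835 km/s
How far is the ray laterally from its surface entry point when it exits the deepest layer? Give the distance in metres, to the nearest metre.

15 m

p = sin θ₁/V₁ = sin 12.9°/0.406 = 5.4988e-01 s/km is conserved through the stack.
Layer 1: θ = 12.90°; offset = 4.1·tan 12.90° = 0.939 m.
Layer 2: sin θ = p·0.472 = 0.2595 → θ = 15.04°; offset = 13.7·tan 15.04° = 3.682 m.
Layer 3: sin θ = p·0.835 = 0.4591 → θ = 27.33°; offset = 19.4·tan 27.33° = 10.027 m.
Total horizontal offset = 14.648 m.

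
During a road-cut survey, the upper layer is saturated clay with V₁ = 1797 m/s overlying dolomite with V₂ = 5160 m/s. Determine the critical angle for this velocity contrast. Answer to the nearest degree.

At critical incidence the refracted ray runs along the interface (θ₂ = 90°), so sin θ_c = V₁/V₂.
θ_c = arcsin(1797/5160) = arcsin 0.3483 = 20.38°.

20°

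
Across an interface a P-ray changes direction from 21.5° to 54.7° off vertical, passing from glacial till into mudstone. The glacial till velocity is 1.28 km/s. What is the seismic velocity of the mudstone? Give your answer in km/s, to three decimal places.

2.850 km/s

sin 21.5° = 0.3665; sin 54.7° = 0.8161.
V₂ = V₁·(sin θ₂/sin θ₁) = 1.28·(0.8161/0.3665) = 2.850 km/s.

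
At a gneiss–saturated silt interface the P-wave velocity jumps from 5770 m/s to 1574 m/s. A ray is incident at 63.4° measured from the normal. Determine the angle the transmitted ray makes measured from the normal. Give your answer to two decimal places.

Snell's law: sin θ₂ = (V₂/V₁)·sin θ₁ = (1574/5770)·sin 63.4° = 0.2439.
θ₂ = sin⁻¹(0.2439) = 14.12° (from vertical).

14.12°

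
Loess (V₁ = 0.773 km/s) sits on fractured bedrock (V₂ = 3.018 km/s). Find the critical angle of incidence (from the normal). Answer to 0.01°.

14.84°

At critical incidence the refracted ray runs along the interface (θ₂ = 90°), so sin θ_c = V₁/V₂.
θ_c = arcsin(0.773/3.018) = arcsin 0.2561 = 14.84°.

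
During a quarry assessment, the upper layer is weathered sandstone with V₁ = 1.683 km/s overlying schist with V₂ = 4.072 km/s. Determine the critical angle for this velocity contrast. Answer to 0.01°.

24.41°

At critical incidence the refracted ray runs along the interface (θ₂ = 90°), so sin θ_c = V₁/V₂.
θ_c = arcsin(1.683/4.072) = arcsin 0.4133 = 24.41°.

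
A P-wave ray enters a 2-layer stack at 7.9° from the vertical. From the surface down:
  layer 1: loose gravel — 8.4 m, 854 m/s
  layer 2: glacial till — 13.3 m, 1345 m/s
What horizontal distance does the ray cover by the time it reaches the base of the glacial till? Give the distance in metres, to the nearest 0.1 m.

4.1 m

p = sin θ₁/V₁ = sin 7.9°/854 = 1.6094e-04 s/m is conserved through the stack.
Layer 1: θ = 7.90°; offset = 8.4·tan 7.90° = 1.166 m.
Layer 2: sin θ = p·1345 = 0.2165 → θ = 12.50°; offset = 13.3·tan 12.50° = 2.949 m.
Total horizontal offset = 4.115 m.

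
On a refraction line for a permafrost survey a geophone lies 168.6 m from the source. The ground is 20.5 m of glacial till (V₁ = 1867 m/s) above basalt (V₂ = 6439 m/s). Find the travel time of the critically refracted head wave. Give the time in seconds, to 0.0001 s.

0.0472 s

θ_c = arcsin(V₁/V₂) = arcsin(1867/6439) = 16.86°, cos θ_c = 0.9570.
Intercept time tᵢ = 2h cos θ_c / V₁ = 2·20.5·0.9570/1867 = 0.02102 s.
t = x/V₂ + tᵢ = 168.6/6439 + 0.02102 = 0.04720 s.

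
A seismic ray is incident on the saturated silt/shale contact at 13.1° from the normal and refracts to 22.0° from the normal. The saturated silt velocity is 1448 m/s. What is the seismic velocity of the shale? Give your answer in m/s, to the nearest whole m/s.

Snell's law: sin 13.1°/V₁ = sin 22.0°/V₂.
V₂ = V₁·sin 22.0°/sin 13.1° = 1448 × 1.6528 = 2393.24 m/s.

2393 m/s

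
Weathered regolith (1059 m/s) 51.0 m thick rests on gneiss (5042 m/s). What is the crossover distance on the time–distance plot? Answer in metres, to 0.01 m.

126.24 m

θ_c = arcsin(1059/5042) = 12.12°, so cos θ_c = 0.9777 and tᵢ = 2h cos θ_c/V₁ = 0.0942 s.
At crossover x/V₁ = x/V₂ + tᵢ ⇒ x = tᵢ/(1/V₁ − 1/V₂) = 0.09417/(9.4429e-04 − 1.9833e-04) = 126.24 m.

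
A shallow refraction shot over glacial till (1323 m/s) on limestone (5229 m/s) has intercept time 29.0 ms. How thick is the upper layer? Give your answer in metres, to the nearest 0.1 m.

θ_c = arcsin(1323/5229) = 14.66°; cos θ_c = 0.9675.
tᵢ = 2h cos θ_c/V₁ ⇒ h = tᵢ·V₁/(2 cos θ_c) = 0.029·1323/(2·0.9675) = 19.83 m.

19.8 m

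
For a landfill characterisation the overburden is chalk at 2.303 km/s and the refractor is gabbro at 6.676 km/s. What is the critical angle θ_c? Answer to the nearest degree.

Critical incidence: sin θ_c = V₁/V₂ = 2.303/6.676 = 0.3450.
θ_c = arcsin 0.3450 = 20.18°.

20°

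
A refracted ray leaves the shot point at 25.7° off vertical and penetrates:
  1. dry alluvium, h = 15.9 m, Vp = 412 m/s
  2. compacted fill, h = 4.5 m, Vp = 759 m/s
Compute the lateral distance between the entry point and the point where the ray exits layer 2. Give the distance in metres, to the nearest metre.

14 m

Ray parameter p = sin 25.7° / 412 m/s = 1.0526e-03 s/m.
Layer 1: θ = 25.70°; offset = 15.9·tan 25.70° = 7.652 m.
Layer 2: sin θ = p·759 = 0.7989 → θ = 53.03°; offset = 4.5·tan 53.03° = 5.977 m.
Σ offsets = 13.629 m.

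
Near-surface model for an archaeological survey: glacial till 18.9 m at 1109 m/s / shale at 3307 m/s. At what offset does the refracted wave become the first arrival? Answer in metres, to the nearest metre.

x_cross = 2h·√((V₂+V₁)/(V₂−V₁)).
(V₂+V₁)/(V₂−V₁) = (3307+1109)/(3307−1109) = 2.0091; √ = 1.4174.
x_cross = 2·18.9·1.4174 = 53.58 m.

54 m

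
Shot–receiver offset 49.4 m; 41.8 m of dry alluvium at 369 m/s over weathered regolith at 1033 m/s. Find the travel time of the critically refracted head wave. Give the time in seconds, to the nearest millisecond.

0.259 s

θ_c = arcsin(V₁/V₂) = arcsin(369/1033) = 20.93°, cos θ_c = 0.9340.
Intercept time tᵢ = 2h cos θ_c / V₁ = 2·41.8·0.9340/369 = 0.21161 s.
t = x/V₂ + tᵢ = 49.4/1033 + 0.21161 = 0.25943 s.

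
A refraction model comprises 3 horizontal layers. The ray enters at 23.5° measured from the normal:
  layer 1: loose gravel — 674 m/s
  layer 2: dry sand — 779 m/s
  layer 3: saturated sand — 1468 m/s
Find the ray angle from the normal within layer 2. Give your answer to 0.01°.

27.44°

Snell's law across each interface conserves sin θ / V, so sin θ_2 = V_2·sin θ₁/V₁.
sin θ_2 = 779 × sin 23.5° / 674 = 0.4609.
θ_2 = arcsin 0.4609 = 27.44°.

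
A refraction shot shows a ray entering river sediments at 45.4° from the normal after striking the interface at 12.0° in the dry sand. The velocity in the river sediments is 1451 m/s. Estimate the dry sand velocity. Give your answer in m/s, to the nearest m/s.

424 m/s

sin 12.0° = 0.2079; sin 45.4° = 0.7120.
V₁ = V₂·(sin θ₁/sin θ₂) = 1451·(0.2079/0.7120) = 423.69 m/s.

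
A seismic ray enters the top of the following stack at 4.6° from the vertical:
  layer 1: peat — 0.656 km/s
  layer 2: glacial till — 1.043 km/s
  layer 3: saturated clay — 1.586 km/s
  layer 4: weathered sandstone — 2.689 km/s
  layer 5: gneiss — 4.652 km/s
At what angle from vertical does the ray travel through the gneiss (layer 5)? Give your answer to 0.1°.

34.7°

Ray parameter p = sin 4.6° / 0.656 = 1.2225e-01 s/km.
sin θ_5 = p·V_5 = 1.2225e-01 × 4.652 = 0.5687.
θ_5 = arcsin 0.5687 = 34.66°.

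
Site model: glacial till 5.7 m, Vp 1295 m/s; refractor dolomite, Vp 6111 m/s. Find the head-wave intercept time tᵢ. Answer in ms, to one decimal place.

tᵢ = 2h·√(V₂²−V₁²)/(V₁V₂).
√(V₂²−V₁²) = √(6111²−1295²) = 5972.2 m/s.
tᵢ = 2·5.7·5972.2/(1295·6111) = 0.00860 s.

8.6 ms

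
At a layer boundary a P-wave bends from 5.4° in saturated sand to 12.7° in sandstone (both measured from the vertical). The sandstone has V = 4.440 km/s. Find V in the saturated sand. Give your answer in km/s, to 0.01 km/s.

Snell's law: sin 5.4°/V₁ = sin 12.7°/V₂.
V₁ = V₂·sin 5.4°/sin 12.7° = 4.440 × 0.4281 = 1.90 km/s.

1.90 km/s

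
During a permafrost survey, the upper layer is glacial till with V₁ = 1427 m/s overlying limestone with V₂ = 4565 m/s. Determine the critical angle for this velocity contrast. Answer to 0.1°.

Critical incidence: sin θ_c = V₁/V₂ = 1427/4565 = 0.3126.
θ_c = arcsin 0.3126 = 18.22°.

18.2°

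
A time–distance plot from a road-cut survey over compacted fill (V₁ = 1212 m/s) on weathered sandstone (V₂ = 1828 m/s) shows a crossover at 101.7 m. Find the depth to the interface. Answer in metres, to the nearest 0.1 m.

h = (x_cross/2)·√((V₂−V₁)/(V₂+V₁)).
(V₂−V₁)/(V₂+V₁) = (1828−1212)/(1828+1212) = 0.2026; √ = 0.4501.
h = (101.7/2)·0.4501 = 22.89 m.

22.9 m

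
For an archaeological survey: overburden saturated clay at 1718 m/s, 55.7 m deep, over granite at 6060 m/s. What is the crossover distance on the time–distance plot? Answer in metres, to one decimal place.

149.1 m

x_cross = 2h·√((V₂+V₁)/(V₂−V₁)).
(V₂+V₁)/(V₂−V₁) = (6060+1718)/(6060−1718) = 1.7913; √ = 1.3384.
x_cross = 2·55.7·1.3384 = 149.10 m.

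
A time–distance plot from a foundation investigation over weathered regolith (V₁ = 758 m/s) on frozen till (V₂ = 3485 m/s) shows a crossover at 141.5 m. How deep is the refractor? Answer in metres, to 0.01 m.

x_cross = 2h·√((V₂+V₁)/(V₂−V₁)) → h = x_cross / (2·√((V₂+V₁)/(V₂−V₁))).
√((V₂+V₁)/(V₂−V₁)) = √((3485+758)/(3485−758)) = 1.2474.
h = 141.5 / (2·1.2474) = 56.72 m.

56.72 m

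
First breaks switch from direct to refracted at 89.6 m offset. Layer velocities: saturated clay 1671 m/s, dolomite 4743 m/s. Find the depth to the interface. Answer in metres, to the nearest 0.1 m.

x_cross = 2h·√((V₂+V₁)/(V₂−V₁)) → h = x_cross / (2·√((V₂+V₁)/(V₂−V₁))).
√((V₂+V₁)/(V₂−V₁)) = √((4743+1671)/(4743−1671)) = 1.4450.
h = 89.6 / (2·1.4450) = 31.00 m.

31.0 m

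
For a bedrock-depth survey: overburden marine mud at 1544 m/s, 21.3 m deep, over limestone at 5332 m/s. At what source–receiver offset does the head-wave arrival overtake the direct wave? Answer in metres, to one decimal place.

57.4 m

θ_c = arcsin(1544/5332) = 16.83°, so cos θ_c = 0.9572 and tᵢ = 2h cos θ_c/V₁ = 0.0264 s.
At crossover x/V₁ = x/V₂ + tᵢ ⇒ x = tᵢ/(1/V₁ − 1/V₂) = 0.02641/(6.4767e-04 − 1.8755e-04) = 57.39 m.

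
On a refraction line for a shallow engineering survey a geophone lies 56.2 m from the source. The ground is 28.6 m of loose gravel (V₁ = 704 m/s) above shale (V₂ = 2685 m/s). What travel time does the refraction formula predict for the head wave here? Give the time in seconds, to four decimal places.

θ_c = arcsin(V₁/V₂) = arcsin(704/2685) = 15.20°, cos θ_c = 0.9650.
Intercept time tᵢ = 2h cos θ_c / V₁ = 2·28.6·0.9650/704 = 0.07841 s.
t = x/V₂ + tᵢ = 56.2/2685 + 0.07841 = 0.09934 s.

0.0993 s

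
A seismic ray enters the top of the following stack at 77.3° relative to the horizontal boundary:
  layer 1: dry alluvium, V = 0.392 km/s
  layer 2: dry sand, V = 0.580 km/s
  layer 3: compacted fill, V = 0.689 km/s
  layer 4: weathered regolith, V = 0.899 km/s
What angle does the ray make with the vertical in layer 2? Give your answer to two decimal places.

18.98°

From the normal: θ₁ = 90° − 77.3° = 12.7°.
Snell's law across each interface conserves sin θ / V, so sin θ_2 = V_2·sin θ₁/V₁.
sin θ_2 = 0.580 × sin 12.7° / 0.392 = 0.3253.
θ_2 = arcsin 0.3253 = 18.98°.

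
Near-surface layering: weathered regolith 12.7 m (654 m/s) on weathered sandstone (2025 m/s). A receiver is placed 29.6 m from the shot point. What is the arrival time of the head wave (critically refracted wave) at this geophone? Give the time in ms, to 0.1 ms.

51.4 ms

θ_c = arcsin(V₁/V₂) = arcsin(654/2025) = 18.84°, cos θ_c = 0.9464.
Intercept time tᵢ = 2h cos θ_c / V₁ = 2·12.7·0.9464/654 = 0.03676 s.
t = x/V₂ + tᵢ = 29.6/2025 + 0.03676 = 0.05137 s.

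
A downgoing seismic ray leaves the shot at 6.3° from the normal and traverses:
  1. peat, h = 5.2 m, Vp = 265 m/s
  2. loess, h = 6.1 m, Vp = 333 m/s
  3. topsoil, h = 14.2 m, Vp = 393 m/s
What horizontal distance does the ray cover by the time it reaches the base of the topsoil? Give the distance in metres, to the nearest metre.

Apply Snell's law at each interface; in layer i the horizontal offset is hᵢ·tan θᵢ.
Layer 1: θ = 6.30°; offset = 5.2·tan 6.30° = 0.574 m.
Layer 2: sin θ = 333·sin 6.3°/265 = 0.1379, θ = 7.93°; offset = 6.1·tan 7.93° = 0.849 m.
Layer 3: sin θ = 393·sin 6.3°/265 = 0.1627, θ = 9.37°; offset = 14.2·tan 9.37° = 2.342 m.
Total horizontal offset = 3.765 m.

4 m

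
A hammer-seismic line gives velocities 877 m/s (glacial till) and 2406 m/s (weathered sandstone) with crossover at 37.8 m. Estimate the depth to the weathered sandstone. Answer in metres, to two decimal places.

12.90 m

h = (x_cross/2)·√((V₂−V₁)/(V₂+V₁)).
(V₂−V₁)/(V₂+V₁) = (2406−877)/(2406+877) = 0.4657; √ = 0.6824.
h = (37.8/2)·0.6824 = 12.90 m.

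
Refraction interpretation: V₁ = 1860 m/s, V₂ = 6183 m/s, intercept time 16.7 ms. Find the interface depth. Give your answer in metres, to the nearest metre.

16 m

h = tᵢ·V₁·V₂ / (2·√(V₂²−V₁²)).
√(V₂²−V₁²) = √(6183² − 1860²) = 5896.6 m/s.
h = 0.0167 s × 1860 × 6183 / (2 × 5896.6) = 16.29 m.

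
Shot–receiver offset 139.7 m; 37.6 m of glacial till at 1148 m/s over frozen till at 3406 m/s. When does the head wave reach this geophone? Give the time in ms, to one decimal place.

θ_c = arcsin(V₁/V₂) = arcsin(1148/3406) = 19.70°, cos θ_c = 0.9415.
Intercept time tᵢ = 2h cos θ_c / V₁ = 2·37.6·0.9415/1148 = 0.06167 s.
t = x/V₂ + tᵢ = 139.7/3406 + 0.06167 = 0.10269 s.

102.7 ms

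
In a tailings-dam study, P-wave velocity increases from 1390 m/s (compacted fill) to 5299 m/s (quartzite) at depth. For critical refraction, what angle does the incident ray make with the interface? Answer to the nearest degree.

At critical incidence the refracted ray runs along the interface (θ₂ = 90°), so sin θ_c = V₁/V₂.
θ_c = arcsin(1390/5299) = arcsin 0.2623 = 15.21°.
Measured from the interface: 90° − 15.21° = 74.79°.

75°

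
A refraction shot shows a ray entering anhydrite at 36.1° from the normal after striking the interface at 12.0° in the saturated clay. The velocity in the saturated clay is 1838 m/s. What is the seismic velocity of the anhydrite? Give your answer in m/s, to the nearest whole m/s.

Snell's law: sin 12.0°/V₁ = sin 36.1°/V₂.
V₂ = V₁·sin 36.1°/sin 12.0° = 1838 × 2.8339 = 5208.67 m/s.

5209 m/s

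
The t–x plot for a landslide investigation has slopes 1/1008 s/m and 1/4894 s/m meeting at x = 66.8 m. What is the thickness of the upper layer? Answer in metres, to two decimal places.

27.10 m

x_cross = 2h·√((V₂+V₁)/(V₂−V₁)) → h = x_cross / (2·√((V₂+V₁)/(V₂−V₁))).
√((V₂+V₁)/(V₂−V₁)) = √((4894+1008)/(4894−1008)) = 1.2324.
h = 66.8 / (2·1.2324) = 27.10 m.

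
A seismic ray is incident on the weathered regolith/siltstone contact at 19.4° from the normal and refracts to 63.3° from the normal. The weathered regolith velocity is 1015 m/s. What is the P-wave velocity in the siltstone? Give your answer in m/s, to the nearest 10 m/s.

sin 19.4° = 0.3322; sin 63.3° = 0.8934.
V₂ = V₁·(sin θ₂/sin θ₁) = 1015·(0.8934/0.3322) = 2729.92 m/s.

2730 m/s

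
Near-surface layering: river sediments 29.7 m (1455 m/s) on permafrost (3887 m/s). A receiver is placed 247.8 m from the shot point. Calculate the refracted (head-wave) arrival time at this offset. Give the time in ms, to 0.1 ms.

θ_c = arcsin(V₁/V₂) = arcsin(1455/3887) = 21.98°, cos θ_c = 0.9273.
Intercept time tᵢ = 2h cos θ_c / V₁ = 2·29.7·0.9273/1455 = 0.03786 s.
t = x/V₂ + tᵢ = 247.8/3887 + 0.03786 = 0.10161 s.

101.6 ms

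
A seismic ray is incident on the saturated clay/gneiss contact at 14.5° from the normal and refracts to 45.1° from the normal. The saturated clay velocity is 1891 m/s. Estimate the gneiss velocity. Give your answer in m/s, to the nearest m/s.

sin 14.5° = 0.2504; sin 45.1° = 0.7083.
V₂ = V₁·(sin θ₂/sin θ₁) = 1891·(0.7083/0.2504) = 5349.75 m/s.

5350 m/s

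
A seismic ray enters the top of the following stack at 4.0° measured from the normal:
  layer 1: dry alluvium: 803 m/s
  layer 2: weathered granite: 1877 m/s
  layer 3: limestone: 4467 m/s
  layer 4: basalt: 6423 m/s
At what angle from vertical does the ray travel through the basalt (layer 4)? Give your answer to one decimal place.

33.9°

Ray parameter p = sin 4.0° / 803 = 8.6870e-05 s/m.
sin θ_4 = p·V_4 = 8.6870e-05 × 6423 = 0.5580.
θ_4 = arcsin 0.5580 = 33.92°.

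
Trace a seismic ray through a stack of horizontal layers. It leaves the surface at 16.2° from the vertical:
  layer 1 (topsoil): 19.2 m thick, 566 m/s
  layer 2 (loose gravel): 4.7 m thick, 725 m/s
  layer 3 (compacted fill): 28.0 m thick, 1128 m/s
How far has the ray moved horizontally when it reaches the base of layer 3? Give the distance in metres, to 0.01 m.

26.11 m

Apply Snell's law at each interface; in layer i the horizontal offset is hᵢ·tan θᵢ.
Layer 1: θ = 16.20°; offset = 19.2·tan 16.20° = 5.5781 m.
Layer 2: sin θ = 725·sin 16.2°/566 = 0.3574, θ = 20.94°; offset = 4.7·tan 20.94° = 1.7984 m.
Layer 3: sin θ = 1128·sin 16.2°/566 = 0.5560, θ = 33.78°; offset = 28.0·tan 33.78° = 18.7305 m.
Σ offsets = 26.1069 m.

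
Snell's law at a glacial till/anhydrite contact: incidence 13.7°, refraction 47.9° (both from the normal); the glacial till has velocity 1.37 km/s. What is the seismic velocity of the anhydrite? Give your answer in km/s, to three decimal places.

4.292 km/s

Snell's law: sin 13.7°/V₁ = sin 47.9°/V₂.
V₂ = V₁·sin 47.9°/sin 13.7° = 1.37 × 3.1328 = 4.292 km/s.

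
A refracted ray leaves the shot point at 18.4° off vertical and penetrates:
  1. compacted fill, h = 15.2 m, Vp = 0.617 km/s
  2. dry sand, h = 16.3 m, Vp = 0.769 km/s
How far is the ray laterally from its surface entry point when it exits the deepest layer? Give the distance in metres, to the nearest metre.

12 m

Ray parameter p = sin 18.4° / 0.617 km/s = 5.1159e-01 s/km.
Layer 1: θ = 18.40°; offset = 15.2·tan 18.40° = 5.056 m.
Layer 2: sin θ = p·0.769 = 0.3934 → θ = 23.17°; offset = 16.3·tan 23.17° = 6.975 m.
Σ offsets = 12.031 m.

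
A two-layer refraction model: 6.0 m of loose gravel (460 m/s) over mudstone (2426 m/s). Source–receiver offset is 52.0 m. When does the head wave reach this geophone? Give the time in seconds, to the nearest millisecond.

0.047 s

t = x/V₂ + 2h·√(V₂²−V₁²)/(V₁V₂).
√(V₂²−V₁²) = √(2426²−460²) = 2382.0 m/s; delay term = 2·6.0·2382.0/(460·2426) = 0.02561 s.
t = 52.0/2426 + 0.02561 = 0.04705 s.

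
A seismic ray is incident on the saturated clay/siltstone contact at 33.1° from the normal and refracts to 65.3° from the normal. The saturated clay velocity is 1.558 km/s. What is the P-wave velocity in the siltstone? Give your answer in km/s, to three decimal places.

Snell's law: sin 33.1°/V₁ = sin 65.3°/V₂.
V₂ = V₁·sin 65.3°/sin 33.1° = 1.558 × 1.6636 = 2.592 km/s.

2.592 km/s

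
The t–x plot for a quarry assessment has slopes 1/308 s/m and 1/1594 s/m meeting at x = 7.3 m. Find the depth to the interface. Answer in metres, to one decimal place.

3.0 m

x_cross = 2h·√((V₂+V₁)/(V₂−V₁)) → h = x_cross / (2·√((V₂+V₁)/(V₂−V₁))).
√((V₂+V₁)/(V₂−V₁)) = √((1594+308)/(1594−308)) = 1.2161.
h = 7.3 / (2·1.2161) = 3.00 m.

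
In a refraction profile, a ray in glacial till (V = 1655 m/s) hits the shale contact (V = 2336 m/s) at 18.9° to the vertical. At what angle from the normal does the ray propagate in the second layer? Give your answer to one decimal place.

27.2°

Snell's law: sin θ₂ = (V₂/V₁)·sin θ₁ = (2336/1655)·sin 18.9° = 0.4572.
θ₂ = sin⁻¹(0.4572) = 27.21° (from vertical).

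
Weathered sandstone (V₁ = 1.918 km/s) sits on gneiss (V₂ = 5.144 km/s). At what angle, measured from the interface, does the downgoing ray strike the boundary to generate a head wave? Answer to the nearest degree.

68°

Critical incidence: sin θ_c = V₁/V₂ = 1.918/5.144 = 0.3729.
θ_c = arcsin 0.3729 = 21.89°.
Measured from the interface: 90° − 21.89° = 68.11°.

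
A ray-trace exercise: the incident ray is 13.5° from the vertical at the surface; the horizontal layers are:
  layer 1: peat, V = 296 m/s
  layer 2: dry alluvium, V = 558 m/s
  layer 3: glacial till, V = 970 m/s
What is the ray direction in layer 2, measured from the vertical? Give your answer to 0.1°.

Snell's law across each interface conserves sin θ / V, so sin θ_2 = V_2·sin θ₁/V₁.
sin θ_2 = 558 × sin 13.5° / 296 = 0.4401.
θ_2 = arcsin 0.4401 = 26.11°.

26.1°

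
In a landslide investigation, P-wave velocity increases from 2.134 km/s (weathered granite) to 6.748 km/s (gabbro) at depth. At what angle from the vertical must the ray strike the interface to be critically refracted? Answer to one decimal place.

At critical incidence the refracted ray runs along the interface (θ₂ = 90°), so sin θ_c = V₁/V₂.
θ_c = arcsin(2.134/6.748) = arcsin 0.3162 = 18.44°.

18.4°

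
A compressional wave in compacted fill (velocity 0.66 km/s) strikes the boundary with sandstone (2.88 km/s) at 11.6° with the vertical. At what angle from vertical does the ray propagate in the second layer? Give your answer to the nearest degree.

61°

Snell's law: sin θ₂ = (V₂/V₁)·sin θ₁ = (2.88/0.66)·sin 11.6° = 0.8774.
θ₂ = sin⁻¹(0.8774) = 61.33° (from vertical).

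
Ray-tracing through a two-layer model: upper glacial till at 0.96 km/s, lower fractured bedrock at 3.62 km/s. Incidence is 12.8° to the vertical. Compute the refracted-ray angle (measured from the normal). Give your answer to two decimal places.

Snell's law: sin θ₂ = (V₂/V₁)·sin θ₁ = (3.62/0.96)·sin 12.8° = 0.8354.
θ₂ = sin⁻¹(0.8354) = 56.66° (from vertical).

56.66°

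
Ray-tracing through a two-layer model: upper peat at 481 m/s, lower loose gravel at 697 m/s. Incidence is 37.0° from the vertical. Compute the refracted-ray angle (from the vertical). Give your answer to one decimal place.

60.7°

Snell's law: sin θ₂ = (V₂/V₁)·sin θ₁ = (697/481)·sin 37.0° = 0.8721.
θ₂ = arcsin 0.8721 = 60.70° from the normal.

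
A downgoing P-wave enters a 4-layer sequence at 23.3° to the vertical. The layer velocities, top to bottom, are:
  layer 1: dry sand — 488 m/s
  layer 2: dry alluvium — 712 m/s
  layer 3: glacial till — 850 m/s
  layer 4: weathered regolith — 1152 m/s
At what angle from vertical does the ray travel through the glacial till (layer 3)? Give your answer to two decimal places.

Snell's law across each interface conserves sin θ / V, so sin θ_3 = V_3·sin θ₁/V₁.
sin θ_3 = 850 × sin 23.3° / 488 = 0.6890.
θ_3 = arcsin 0.6890 = 43.55°.

43.55°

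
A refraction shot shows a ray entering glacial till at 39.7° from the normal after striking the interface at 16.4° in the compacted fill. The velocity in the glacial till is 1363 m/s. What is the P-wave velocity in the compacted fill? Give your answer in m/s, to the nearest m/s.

Snell's law: sin 16.4°/V₁ = sin 39.7°/V₂.
V₁ = V₂·sin 16.4°/sin 39.7° = 1363 × 0.4420 = 602.46 m/s.

602 m/s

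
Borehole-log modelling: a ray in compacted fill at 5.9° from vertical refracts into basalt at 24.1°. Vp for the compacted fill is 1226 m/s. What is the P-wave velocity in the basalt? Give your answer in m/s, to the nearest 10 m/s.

sin 5.9° = 0.1028; sin 24.1° = 0.4083.
V₂ = V₁·(sin θ₂/sin θ₁) = 1226·(0.4083/0.1028) = 4870.13 m/s.

4870 m/s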